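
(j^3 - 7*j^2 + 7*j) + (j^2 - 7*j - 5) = j^3 - 6*j^2 - 5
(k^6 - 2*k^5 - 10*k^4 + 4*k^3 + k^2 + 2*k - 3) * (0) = 0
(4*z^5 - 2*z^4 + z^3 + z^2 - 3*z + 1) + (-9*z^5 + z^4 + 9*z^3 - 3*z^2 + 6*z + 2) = -5*z^5 - z^4 + 10*z^3 - 2*z^2 + 3*z + 3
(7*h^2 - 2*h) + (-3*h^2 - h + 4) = 4*h^2 - 3*h + 4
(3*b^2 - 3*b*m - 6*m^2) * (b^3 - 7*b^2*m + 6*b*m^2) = 3*b^5 - 24*b^4*m + 33*b^3*m^2 + 24*b^2*m^3 - 36*b*m^4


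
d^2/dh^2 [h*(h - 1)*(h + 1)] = 6*h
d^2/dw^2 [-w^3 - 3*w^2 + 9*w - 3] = -6*w - 6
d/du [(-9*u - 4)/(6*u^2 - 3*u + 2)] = 6*(9*u^2 + 8*u - 5)/(36*u^4 - 36*u^3 + 33*u^2 - 12*u + 4)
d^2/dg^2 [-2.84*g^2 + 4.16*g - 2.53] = -5.68000000000000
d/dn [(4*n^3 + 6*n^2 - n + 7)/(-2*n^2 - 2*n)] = (-4*n^4 - 8*n^3 - 7*n^2 + 14*n + 7)/(2*n^2*(n^2 + 2*n + 1))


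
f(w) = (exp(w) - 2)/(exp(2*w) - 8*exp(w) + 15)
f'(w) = (exp(w) - 2)*(-2*exp(2*w) + 8*exp(w))/(exp(2*w) - 8*exp(w) + 15)^2 + exp(w)/(exp(2*w) - 8*exp(w) + 15) = (-2*(exp(w) - 4)*(exp(w) - 2) + exp(2*w) - 8*exp(w) + 15)*exp(w)/(exp(2*w) - 8*exp(w) + 15)^2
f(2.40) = 0.19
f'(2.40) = -0.37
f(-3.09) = -0.13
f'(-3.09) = -0.00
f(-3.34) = -0.13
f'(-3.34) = -0.00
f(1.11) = -15.32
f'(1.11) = 1284.02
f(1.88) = 0.82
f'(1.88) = -3.81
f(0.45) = -0.09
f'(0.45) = 0.18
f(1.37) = -1.94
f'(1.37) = -2.96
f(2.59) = 0.13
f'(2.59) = -0.23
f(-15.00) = -0.13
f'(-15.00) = 0.00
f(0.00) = -0.12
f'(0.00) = 0.03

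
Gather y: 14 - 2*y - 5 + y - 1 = 8 - y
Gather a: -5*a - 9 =-5*a - 9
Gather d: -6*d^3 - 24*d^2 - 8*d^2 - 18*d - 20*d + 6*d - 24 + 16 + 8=-6*d^3 - 32*d^2 - 32*d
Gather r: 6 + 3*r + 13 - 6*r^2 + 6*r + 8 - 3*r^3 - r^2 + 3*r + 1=-3*r^3 - 7*r^2 + 12*r + 28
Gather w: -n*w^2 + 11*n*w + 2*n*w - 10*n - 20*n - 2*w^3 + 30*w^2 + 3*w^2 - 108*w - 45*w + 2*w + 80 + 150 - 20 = -30*n - 2*w^3 + w^2*(33 - n) + w*(13*n - 151) + 210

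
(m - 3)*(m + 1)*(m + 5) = m^3 + 3*m^2 - 13*m - 15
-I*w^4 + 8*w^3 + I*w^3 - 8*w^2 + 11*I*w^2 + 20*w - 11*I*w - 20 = (w - I)*(w + 4*I)*(w + 5*I)*(-I*w + I)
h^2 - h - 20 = (h - 5)*(h + 4)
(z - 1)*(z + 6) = z^2 + 5*z - 6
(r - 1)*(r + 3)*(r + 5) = r^3 + 7*r^2 + 7*r - 15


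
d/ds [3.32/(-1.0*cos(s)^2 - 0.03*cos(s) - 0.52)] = -(6.64*cos(s) + 0.0996)*sin(s)/(1.0*cos(s)^2 + 0.03*cos(s) + 0.52)^2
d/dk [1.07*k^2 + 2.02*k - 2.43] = 2.14*k + 2.02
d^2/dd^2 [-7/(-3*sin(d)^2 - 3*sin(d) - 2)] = 21*(-12*sin(d)^4 - 9*sin(d)^3 + 23*sin(d)^2 + 20*sin(d) + 2)/(3*sin(d)^2 + 3*sin(d) + 2)^3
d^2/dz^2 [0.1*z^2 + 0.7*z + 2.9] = 0.200000000000000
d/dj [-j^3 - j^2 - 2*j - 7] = -3*j^2 - 2*j - 2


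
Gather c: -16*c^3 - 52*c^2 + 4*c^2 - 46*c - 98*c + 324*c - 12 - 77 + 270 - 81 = -16*c^3 - 48*c^2 + 180*c + 100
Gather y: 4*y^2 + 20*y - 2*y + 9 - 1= 4*y^2 + 18*y + 8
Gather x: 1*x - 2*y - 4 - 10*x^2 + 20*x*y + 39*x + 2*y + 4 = -10*x^2 + x*(20*y + 40)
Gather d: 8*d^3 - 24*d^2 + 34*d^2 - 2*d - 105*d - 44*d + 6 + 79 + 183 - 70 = 8*d^3 + 10*d^2 - 151*d + 198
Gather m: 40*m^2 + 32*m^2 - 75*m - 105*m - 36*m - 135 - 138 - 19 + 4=72*m^2 - 216*m - 288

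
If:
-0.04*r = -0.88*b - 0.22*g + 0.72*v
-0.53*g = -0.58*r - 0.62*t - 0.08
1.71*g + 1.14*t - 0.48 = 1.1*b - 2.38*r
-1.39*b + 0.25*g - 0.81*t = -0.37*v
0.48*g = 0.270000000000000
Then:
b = -1.80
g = 0.56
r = -2.18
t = 2.39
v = -1.91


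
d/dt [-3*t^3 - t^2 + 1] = t*(-9*t - 2)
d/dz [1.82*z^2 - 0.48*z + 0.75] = 3.64*z - 0.48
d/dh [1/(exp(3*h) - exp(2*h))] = (2 - 3*exp(h))*exp(-2*h)/(1 - exp(h))^2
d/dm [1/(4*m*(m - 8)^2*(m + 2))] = (-m*(m - 8) - 2*m*(m + 2) - (m - 8)*(m + 2))/(4*m^2*(m - 8)^3*(m + 2)^2)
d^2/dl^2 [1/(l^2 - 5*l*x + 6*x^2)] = 2*(-l^2 + 5*l*x - 6*x^2 + (2*l - 5*x)^2)/(l^2 - 5*l*x + 6*x^2)^3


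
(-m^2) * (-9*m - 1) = 9*m^3 + m^2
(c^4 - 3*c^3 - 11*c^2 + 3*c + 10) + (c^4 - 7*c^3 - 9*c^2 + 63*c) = 2*c^4 - 10*c^3 - 20*c^2 + 66*c + 10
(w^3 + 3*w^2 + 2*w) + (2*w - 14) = w^3 + 3*w^2 + 4*w - 14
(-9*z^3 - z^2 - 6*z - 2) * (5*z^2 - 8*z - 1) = -45*z^5 + 67*z^4 - 13*z^3 + 39*z^2 + 22*z + 2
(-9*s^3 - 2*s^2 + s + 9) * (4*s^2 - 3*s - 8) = -36*s^5 + 19*s^4 + 82*s^3 + 49*s^2 - 35*s - 72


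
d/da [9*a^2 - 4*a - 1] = 18*a - 4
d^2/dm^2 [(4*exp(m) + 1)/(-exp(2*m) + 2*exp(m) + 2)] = (-4*exp(4*m) - 12*exp(3*m) - 42*exp(2*m) + 4*exp(m) - 12)*exp(m)/(exp(6*m) - 6*exp(5*m) + 6*exp(4*m) + 16*exp(3*m) - 12*exp(2*m) - 24*exp(m) - 8)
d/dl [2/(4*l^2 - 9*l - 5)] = 2*(9 - 8*l)/(-4*l^2 + 9*l + 5)^2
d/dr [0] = 0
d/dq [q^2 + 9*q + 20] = 2*q + 9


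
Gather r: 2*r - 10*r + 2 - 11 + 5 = -8*r - 4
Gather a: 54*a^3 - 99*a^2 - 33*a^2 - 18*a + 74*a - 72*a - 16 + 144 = 54*a^3 - 132*a^2 - 16*a + 128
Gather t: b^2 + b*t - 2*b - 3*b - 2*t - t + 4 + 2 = b^2 - 5*b + t*(b - 3) + 6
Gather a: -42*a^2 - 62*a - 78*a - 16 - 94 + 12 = -42*a^2 - 140*a - 98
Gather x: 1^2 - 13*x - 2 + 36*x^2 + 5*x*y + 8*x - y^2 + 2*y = 36*x^2 + x*(5*y - 5) - y^2 + 2*y - 1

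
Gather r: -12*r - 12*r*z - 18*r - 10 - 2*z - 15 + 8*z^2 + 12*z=r*(-12*z - 30) + 8*z^2 + 10*z - 25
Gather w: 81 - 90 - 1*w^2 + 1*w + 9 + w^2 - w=0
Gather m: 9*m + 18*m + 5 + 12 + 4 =27*m + 21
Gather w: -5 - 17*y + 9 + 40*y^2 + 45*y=40*y^2 + 28*y + 4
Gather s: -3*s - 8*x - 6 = -3*s - 8*x - 6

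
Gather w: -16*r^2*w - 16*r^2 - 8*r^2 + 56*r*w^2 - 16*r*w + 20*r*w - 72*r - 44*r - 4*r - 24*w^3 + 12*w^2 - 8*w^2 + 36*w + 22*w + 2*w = -24*r^2 - 120*r - 24*w^3 + w^2*(56*r + 4) + w*(-16*r^2 + 4*r + 60)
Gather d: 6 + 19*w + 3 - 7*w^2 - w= -7*w^2 + 18*w + 9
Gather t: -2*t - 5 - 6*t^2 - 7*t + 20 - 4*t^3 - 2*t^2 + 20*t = -4*t^3 - 8*t^2 + 11*t + 15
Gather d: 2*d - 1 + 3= 2*d + 2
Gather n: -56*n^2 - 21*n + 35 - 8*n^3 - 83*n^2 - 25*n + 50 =-8*n^3 - 139*n^2 - 46*n + 85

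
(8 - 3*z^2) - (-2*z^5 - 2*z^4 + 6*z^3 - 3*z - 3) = 2*z^5 + 2*z^4 - 6*z^3 - 3*z^2 + 3*z + 11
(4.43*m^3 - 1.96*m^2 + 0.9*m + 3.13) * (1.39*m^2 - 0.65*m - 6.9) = 6.1577*m^5 - 5.6039*m^4 - 28.042*m^3 + 17.2897*m^2 - 8.2445*m - 21.597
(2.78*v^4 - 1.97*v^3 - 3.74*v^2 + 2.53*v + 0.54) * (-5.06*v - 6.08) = -14.0668*v^5 - 6.9342*v^4 + 30.902*v^3 + 9.9374*v^2 - 18.1148*v - 3.2832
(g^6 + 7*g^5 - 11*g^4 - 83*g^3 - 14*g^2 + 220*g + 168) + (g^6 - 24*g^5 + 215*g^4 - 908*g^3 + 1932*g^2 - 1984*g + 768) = 2*g^6 - 17*g^5 + 204*g^4 - 991*g^3 + 1918*g^2 - 1764*g + 936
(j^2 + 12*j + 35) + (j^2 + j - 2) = 2*j^2 + 13*j + 33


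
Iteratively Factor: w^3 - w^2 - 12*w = (w)*(w^2 - w - 12) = w*(w - 4)*(w + 3)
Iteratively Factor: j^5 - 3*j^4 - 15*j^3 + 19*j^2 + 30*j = (j - 5)*(j^4 + 2*j^3 - 5*j^2 - 6*j) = (j - 5)*(j - 2)*(j^3 + 4*j^2 + 3*j) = j*(j - 5)*(j - 2)*(j^2 + 4*j + 3) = j*(j - 5)*(j - 2)*(j + 1)*(j + 3)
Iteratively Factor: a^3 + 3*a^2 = (a)*(a^2 + 3*a) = a^2*(a + 3)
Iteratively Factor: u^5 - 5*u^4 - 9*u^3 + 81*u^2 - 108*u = (u - 3)*(u^4 - 2*u^3 - 15*u^2 + 36*u) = (u - 3)*(u + 4)*(u^3 - 6*u^2 + 9*u) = (u - 3)^2*(u + 4)*(u^2 - 3*u) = (u - 3)^3*(u + 4)*(u)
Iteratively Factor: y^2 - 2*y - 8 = (y - 4)*(y + 2)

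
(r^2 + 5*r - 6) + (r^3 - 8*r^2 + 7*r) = r^3 - 7*r^2 + 12*r - 6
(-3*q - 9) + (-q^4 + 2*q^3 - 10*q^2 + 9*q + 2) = -q^4 + 2*q^3 - 10*q^2 + 6*q - 7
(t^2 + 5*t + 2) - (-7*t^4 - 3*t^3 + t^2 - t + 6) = 7*t^4 + 3*t^3 + 6*t - 4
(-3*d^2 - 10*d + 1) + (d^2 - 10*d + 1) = -2*d^2 - 20*d + 2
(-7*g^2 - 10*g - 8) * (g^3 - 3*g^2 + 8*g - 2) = -7*g^5 + 11*g^4 - 34*g^3 - 42*g^2 - 44*g + 16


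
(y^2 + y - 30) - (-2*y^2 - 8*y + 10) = 3*y^2 + 9*y - 40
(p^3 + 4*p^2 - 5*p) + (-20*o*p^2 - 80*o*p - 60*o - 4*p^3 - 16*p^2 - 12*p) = -20*o*p^2 - 80*o*p - 60*o - 3*p^3 - 12*p^2 - 17*p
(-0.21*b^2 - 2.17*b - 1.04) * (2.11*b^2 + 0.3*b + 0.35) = -0.4431*b^4 - 4.6417*b^3 - 2.9189*b^2 - 1.0715*b - 0.364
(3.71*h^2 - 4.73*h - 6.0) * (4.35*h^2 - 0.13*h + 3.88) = 16.1385*h^4 - 21.0578*h^3 - 11.0903*h^2 - 17.5724*h - 23.28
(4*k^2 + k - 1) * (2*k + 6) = 8*k^3 + 26*k^2 + 4*k - 6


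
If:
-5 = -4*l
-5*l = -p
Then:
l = 5/4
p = 25/4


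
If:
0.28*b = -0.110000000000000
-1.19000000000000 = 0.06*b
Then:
No Solution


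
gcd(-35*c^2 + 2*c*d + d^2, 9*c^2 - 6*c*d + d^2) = 1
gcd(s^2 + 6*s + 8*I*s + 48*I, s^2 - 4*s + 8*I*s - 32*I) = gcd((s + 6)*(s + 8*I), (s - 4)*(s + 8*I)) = s + 8*I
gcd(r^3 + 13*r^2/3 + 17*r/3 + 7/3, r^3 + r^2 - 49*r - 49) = r + 1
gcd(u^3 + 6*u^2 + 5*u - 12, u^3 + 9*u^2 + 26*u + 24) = u^2 + 7*u + 12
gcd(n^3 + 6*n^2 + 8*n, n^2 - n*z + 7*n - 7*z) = 1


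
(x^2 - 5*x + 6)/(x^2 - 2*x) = (x - 3)/x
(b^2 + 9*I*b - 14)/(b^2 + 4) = (b + 7*I)/(b - 2*I)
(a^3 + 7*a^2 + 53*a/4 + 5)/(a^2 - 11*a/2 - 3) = (a^2 + 13*a/2 + 10)/(a - 6)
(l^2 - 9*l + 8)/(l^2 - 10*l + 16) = (l - 1)/(l - 2)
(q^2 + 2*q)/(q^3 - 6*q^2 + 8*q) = (q + 2)/(q^2 - 6*q + 8)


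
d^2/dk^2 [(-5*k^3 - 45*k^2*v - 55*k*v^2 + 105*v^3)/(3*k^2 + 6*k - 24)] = 10*(-11*k^3*v^2 + 18*k^3*v - 12*k^3 + 63*k^2*v^3 - 216*k^2*v + 48*k^2 + 126*k*v^3 - 264*k*v^2 - 192*k + 252*v^3 - 176*v^2 - 576*v)/(3*(k^6 + 6*k^5 - 12*k^4 - 88*k^3 + 96*k^2 + 384*k - 512))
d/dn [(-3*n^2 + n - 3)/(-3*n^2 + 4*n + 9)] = 3*(-3*n^2 - 24*n + 7)/(9*n^4 - 24*n^3 - 38*n^2 + 72*n + 81)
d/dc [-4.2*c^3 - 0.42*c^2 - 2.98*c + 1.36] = -12.6*c^2 - 0.84*c - 2.98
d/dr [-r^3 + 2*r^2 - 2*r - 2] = -3*r^2 + 4*r - 2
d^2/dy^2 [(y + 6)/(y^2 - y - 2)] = 2*((-3*y - 5)*(-y^2 + y + 2) - (y + 6)*(2*y - 1)^2)/(-y^2 + y + 2)^3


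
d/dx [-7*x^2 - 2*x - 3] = -14*x - 2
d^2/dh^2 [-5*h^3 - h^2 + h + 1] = -30*h - 2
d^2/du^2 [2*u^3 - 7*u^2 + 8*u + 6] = 12*u - 14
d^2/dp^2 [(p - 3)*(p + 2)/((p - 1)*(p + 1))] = 2*(-p^3 - 15*p^2 - 3*p - 5)/(p^6 - 3*p^4 + 3*p^2 - 1)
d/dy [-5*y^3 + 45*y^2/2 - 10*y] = -15*y^2 + 45*y - 10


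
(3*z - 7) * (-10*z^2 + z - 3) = -30*z^3 + 73*z^2 - 16*z + 21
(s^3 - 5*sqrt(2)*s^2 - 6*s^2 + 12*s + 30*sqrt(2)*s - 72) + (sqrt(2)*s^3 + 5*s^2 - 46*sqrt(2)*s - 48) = s^3 + sqrt(2)*s^3 - 5*sqrt(2)*s^2 - s^2 - 16*sqrt(2)*s + 12*s - 120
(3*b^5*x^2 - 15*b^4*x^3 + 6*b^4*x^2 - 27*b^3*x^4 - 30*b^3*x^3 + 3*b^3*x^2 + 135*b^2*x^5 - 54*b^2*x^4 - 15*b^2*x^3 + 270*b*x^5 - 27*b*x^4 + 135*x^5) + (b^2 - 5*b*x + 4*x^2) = 3*b^5*x^2 - 15*b^4*x^3 + 6*b^4*x^2 - 27*b^3*x^4 - 30*b^3*x^3 + 3*b^3*x^2 + 135*b^2*x^5 - 54*b^2*x^4 - 15*b^2*x^3 + b^2 + 270*b*x^5 - 27*b*x^4 - 5*b*x + 135*x^5 + 4*x^2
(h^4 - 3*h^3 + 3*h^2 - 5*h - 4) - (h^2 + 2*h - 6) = h^4 - 3*h^3 + 2*h^2 - 7*h + 2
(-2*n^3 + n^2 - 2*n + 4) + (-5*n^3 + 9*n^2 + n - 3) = -7*n^3 + 10*n^2 - n + 1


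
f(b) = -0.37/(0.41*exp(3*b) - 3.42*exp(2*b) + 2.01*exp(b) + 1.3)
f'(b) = -0.37*(-1.23*exp(3*b) + 6.84*exp(2*b) - 2.01*exp(b))/(0.41*exp(3*b) - 3.42*exp(2*b) + 2.01*exp(b) + 1.3)^2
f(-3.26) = -0.27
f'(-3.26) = 0.01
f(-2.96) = -0.27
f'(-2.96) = 0.02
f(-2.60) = -0.26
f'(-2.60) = 0.02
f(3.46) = -0.00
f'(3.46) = 0.00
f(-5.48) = -0.28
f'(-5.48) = 0.00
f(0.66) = 0.08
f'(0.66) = -0.22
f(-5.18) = -0.28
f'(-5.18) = 0.00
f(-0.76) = -0.24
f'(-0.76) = -0.07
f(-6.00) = -0.28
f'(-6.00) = 0.00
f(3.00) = 0.00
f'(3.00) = 0.00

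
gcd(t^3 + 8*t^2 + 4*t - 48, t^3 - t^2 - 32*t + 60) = t^2 + 4*t - 12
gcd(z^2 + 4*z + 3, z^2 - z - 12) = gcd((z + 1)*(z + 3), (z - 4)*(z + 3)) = z + 3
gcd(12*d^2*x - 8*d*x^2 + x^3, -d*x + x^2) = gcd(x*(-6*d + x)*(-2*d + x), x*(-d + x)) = x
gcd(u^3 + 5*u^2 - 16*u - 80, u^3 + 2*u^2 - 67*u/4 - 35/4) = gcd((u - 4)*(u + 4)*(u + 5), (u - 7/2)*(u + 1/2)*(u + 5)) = u + 5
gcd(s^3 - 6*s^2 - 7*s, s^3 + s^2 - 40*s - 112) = s - 7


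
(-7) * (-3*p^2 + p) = 21*p^2 - 7*p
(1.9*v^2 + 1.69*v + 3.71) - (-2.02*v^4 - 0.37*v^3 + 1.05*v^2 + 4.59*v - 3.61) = 2.02*v^4 + 0.37*v^3 + 0.85*v^2 - 2.9*v + 7.32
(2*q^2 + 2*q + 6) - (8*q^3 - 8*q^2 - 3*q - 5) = -8*q^3 + 10*q^2 + 5*q + 11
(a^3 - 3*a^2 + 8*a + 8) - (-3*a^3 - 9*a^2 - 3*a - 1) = 4*a^3 + 6*a^2 + 11*a + 9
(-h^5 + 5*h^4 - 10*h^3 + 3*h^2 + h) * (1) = -h^5 + 5*h^4 - 10*h^3 + 3*h^2 + h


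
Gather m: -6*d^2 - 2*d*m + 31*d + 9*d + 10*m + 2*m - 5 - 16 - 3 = -6*d^2 + 40*d + m*(12 - 2*d) - 24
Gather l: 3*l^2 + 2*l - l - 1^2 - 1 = 3*l^2 + l - 2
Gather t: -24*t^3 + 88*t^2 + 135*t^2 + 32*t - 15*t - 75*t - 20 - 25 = -24*t^3 + 223*t^2 - 58*t - 45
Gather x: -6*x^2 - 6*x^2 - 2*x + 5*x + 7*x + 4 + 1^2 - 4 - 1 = -12*x^2 + 10*x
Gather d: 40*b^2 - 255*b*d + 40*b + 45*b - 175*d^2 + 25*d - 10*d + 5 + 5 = 40*b^2 + 85*b - 175*d^2 + d*(15 - 255*b) + 10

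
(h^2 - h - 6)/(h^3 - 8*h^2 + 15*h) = (h + 2)/(h*(h - 5))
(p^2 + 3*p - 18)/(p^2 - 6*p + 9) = (p + 6)/(p - 3)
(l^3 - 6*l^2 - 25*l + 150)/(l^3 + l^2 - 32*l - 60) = (l - 5)/(l + 2)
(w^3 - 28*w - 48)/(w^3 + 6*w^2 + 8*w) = (w - 6)/w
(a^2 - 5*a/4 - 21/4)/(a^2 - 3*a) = (a + 7/4)/a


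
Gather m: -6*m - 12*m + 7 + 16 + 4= 27 - 18*m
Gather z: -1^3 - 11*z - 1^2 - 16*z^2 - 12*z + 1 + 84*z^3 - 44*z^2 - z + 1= 84*z^3 - 60*z^2 - 24*z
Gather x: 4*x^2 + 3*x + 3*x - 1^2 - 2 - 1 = 4*x^2 + 6*x - 4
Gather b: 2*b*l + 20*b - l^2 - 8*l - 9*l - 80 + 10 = b*(2*l + 20) - l^2 - 17*l - 70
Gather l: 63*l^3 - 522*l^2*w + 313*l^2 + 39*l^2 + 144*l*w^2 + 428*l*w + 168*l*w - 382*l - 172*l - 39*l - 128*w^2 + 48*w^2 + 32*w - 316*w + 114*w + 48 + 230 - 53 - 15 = 63*l^3 + l^2*(352 - 522*w) + l*(144*w^2 + 596*w - 593) - 80*w^2 - 170*w + 210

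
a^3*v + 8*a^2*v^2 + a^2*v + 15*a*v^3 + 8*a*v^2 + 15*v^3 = (a + 3*v)*(a + 5*v)*(a*v + v)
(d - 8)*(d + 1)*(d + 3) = d^3 - 4*d^2 - 29*d - 24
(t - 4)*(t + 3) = t^2 - t - 12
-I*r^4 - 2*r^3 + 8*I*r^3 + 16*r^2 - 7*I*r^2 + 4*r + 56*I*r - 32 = (r - 8)*(r - 4*I)*(r + I)*(-I*r + 1)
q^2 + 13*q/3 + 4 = (q + 4/3)*(q + 3)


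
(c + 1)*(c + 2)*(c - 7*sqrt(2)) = c^3 - 7*sqrt(2)*c^2 + 3*c^2 - 21*sqrt(2)*c + 2*c - 14*sqrt(2)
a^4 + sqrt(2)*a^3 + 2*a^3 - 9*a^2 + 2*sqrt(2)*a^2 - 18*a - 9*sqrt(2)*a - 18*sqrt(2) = (a - 3)*(a + 2)*(a + 3)*(a + sqrt(2))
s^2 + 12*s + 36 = (s + 6)^2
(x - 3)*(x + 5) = x^2 + 2*x - 15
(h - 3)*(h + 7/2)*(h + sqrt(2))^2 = h^4 + h^3/2 + 2*sqrt(2)*h^3 - 17*h^2/2 + sqrt(2)*h^2 - 21*sqrt(2)*h + h - 21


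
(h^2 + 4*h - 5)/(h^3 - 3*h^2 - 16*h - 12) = (-h^2 - 4*h + 5)/(-h^3 + 3*h^2 + 16*h + 12)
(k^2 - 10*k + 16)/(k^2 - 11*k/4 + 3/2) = 4*(k - 8)/(4*k - 3)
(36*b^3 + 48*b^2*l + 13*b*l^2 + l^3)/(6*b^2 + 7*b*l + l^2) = 6*b + l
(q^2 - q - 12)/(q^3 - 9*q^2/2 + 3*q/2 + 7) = 2*(q^2 - q - 12)/(2*q^3 - 9*q^2 + 3*q + 14)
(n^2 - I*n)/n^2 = (n - I)/n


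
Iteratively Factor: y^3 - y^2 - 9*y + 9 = (y - 1)*(y^2 - 9) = (y - 1)*(y + 3)*(y - 3)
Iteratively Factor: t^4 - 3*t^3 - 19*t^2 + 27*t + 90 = (t - 5)*(t^3 + 2*t^2 - 9*t - 18) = (t - 5)*(t + 2)*(t^2 - 9) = (t - 5)*(t + 2)*(t + 3)*(t - 3)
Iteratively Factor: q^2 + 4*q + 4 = (q + 2)*(q + 2)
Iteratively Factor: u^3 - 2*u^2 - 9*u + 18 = (u - 2)*(u^2 - 9) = (u - 2)*(u + 3)*(u - 3)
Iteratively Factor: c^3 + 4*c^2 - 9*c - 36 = (c + 4)*(c^2 - 9) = (c - 3)*(c + 4)*(c + 3)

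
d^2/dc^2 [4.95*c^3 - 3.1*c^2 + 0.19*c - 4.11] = 29.7*c - 6.2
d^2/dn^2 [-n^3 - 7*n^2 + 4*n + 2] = -6*n - 14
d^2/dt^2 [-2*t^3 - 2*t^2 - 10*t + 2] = -12*t - 4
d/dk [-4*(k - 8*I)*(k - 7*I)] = -8*k + 60*I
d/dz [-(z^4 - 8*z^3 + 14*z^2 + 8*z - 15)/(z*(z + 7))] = (-2*z^5 - 13*z^4 + 112*z^3 - 90*z^2 - 30*z - 105)/(z^2*(z^2 + 14*z + 49))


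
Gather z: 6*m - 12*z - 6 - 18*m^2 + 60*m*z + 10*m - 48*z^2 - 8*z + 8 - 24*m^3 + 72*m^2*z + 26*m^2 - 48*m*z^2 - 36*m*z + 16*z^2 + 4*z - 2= -24*m^3 + 8*m^2 + 16*m + z^2*(-48*m - 32) + z*(72*m^2 + 24*m - 16)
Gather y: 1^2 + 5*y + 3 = 5*y + 4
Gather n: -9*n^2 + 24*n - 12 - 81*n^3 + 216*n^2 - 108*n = -81*n^3 + 207*n^2 - 84*n - 12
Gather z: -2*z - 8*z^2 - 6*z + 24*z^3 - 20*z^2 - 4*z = 24*z^3 - 28*z^2 - 12*z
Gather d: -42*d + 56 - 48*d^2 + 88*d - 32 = -48*d^2 + 46*d + 24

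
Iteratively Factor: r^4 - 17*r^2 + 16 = (r - 4)*(r^3 + 4*r^2 - r - 4) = (r - 4)*(r - 1)*(r^2 + 5*r + 4) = (r - 4)*(r - 1)*(r + 4)*(r + 1)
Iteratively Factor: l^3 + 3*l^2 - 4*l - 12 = (l + 3)*(l^2 - 4) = (l + 2)*(l + 3)*(l - 2)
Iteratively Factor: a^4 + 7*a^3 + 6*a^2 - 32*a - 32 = (a - 2)*(a^3 + 9*a^2 + 24*a + 16) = (a - 2)*(a + 1)*(a^2 + 8*a + 16) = (a - 2)*(a + 1)*(a + 4)*(a + 4)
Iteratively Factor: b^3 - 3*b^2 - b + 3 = (b - 1)*(b^2 - 2*b - 3) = (b - 1)*(b + 1)*(b - 3)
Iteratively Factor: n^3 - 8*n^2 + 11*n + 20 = (n - 4)*(n^2 - 4*n - 5) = (n - 4)*(n + 1)*(n - 5)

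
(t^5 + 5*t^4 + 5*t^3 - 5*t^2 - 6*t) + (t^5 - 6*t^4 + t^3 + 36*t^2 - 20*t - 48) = 2*t^5 - t^4 + 6*t^3 + 31*t^2 - 26*t - 48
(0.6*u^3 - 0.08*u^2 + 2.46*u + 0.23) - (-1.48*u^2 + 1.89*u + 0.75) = 0.6*u^3 + 1.4*u^2 + 0.57*u - 0.52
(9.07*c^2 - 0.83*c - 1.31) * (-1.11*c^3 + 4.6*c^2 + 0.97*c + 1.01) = -10.0677*c^5 + 42.6433*c^4 + 6.434*c^3 + 2.3296*c^2 - 2.109*c - 1.3231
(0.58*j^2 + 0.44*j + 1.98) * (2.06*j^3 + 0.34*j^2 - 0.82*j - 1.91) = 1.1948*j^5 + 1.1036*j^4 + 3.7528*j^3 - 0.7954*j^2 - 2.464*j - 3.7818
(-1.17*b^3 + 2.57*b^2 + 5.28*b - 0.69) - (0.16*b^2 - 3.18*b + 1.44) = -1.17*b^3 + 2.41*b^2 + 8.46*b - 2.13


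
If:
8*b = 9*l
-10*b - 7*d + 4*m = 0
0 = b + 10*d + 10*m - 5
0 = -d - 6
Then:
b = 85/13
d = -6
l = 680/117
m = 76/13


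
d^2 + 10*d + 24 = (d + 4)*(d + 6)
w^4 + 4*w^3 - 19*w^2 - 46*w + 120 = (w - 3)*(w - 2)*(w + 4)*(w + 5)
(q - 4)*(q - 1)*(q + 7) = q^3 + 2*q^2 - 31*q + 28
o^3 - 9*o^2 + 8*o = o*(o - 8)*(o - 1)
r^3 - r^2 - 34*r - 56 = (r - 7)*(r + 2)*(r + 4)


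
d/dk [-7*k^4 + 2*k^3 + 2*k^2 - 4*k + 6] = -28*k^3 + 6*k^2 + 4*k - 4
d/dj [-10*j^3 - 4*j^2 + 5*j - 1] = -30*j^2 - 8*j + 5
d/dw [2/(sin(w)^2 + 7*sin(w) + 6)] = -2*(2*sin(w) + 7)*cos(w)/(sin(w)^2 + 7*sin(w) + 6)^2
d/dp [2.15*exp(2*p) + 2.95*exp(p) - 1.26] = (4.3*exp(p) + 2.95)*exp(p)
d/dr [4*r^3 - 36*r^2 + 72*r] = 12*r^2 - 72*r + 72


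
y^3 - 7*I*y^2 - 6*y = y*(y - 6*I)*(y - I)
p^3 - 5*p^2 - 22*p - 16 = (p - 8)*(p + 1)*(p + 2)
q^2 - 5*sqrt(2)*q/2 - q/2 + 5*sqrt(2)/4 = (q - 1/2)*(q - 5*sqrt(2)/2)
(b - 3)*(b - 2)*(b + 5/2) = b^3 - 5*b^2/2 - 13*b/2 + 15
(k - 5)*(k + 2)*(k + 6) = k^3 + 3*k^2 - 28*k - 60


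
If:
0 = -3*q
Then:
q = 0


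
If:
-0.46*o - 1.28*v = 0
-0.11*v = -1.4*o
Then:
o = 0.00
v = 0.00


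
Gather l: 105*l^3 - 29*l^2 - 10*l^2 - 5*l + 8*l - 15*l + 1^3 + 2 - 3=105*l^3 - 39*l^2 - 12*l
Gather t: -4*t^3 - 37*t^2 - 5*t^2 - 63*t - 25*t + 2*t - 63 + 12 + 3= -4*t^3 - 42*t^2 - 86*t - 48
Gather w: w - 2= w - 2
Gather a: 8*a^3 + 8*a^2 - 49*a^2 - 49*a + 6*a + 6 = 8*a^3 - 41*a^2 - 43*a + 6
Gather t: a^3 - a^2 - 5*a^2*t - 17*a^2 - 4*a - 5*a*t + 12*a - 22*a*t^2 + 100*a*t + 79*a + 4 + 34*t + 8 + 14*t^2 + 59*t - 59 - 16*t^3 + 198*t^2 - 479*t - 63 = a^3 - 18*a^2 + 87*a - 16*t^3 + t^2*(212 - 22*a) + t*(-5*a^2 + 95*a - 386) - 110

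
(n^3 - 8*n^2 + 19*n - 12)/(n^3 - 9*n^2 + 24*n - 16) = (n - 3)/(n - 4)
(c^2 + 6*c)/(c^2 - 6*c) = (c + 6)/(c - 6)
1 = 1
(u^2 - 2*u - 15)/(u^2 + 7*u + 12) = (u - 5)/(u + 4)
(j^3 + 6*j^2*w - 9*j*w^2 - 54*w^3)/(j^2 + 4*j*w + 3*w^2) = (j^2 + 3*j*w - 18*w^2)/(j + w)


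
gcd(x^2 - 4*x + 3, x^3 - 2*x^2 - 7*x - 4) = 1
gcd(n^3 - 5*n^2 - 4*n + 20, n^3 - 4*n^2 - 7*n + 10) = n^2 - 3*n - 10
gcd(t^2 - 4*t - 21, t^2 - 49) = t - 7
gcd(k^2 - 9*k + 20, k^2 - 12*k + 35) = k - 5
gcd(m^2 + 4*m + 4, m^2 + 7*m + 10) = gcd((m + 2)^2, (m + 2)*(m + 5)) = m + 2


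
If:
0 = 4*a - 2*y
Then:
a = y/2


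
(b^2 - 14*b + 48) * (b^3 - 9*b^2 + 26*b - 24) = b^5 - 23*b^4 + 200*b^3 - 820*b^2 + 1584*b - 1152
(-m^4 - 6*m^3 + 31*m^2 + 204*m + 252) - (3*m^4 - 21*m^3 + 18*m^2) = -4*m^4 + 15*m^3 + 13*m^2 + 204*m + 252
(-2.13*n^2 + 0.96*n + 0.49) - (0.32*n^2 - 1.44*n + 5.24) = -2.45*n^2 + 2.4*n - 4.75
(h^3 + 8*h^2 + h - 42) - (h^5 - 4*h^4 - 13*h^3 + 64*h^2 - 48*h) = -h^5 + 4*h^4 + 14*h^3 - 56*h^2 + 49*h - 42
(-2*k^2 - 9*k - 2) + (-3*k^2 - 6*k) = -5*k^2 - 15*k - 2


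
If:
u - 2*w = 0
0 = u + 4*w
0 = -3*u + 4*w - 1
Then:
No Solution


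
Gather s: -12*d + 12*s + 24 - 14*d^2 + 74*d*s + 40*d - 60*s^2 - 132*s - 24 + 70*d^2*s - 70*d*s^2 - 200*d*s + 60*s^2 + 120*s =-14*d^2 - 70*d*s^2 + 28*d + s*(70*d^2 - 126*d)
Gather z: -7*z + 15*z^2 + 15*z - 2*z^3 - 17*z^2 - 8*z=-2*z^3 - 2*z^2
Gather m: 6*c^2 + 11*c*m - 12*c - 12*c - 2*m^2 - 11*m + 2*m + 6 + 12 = 6*c^2 - 24*c - 2*m^2 + m*(11*c - 9) + 18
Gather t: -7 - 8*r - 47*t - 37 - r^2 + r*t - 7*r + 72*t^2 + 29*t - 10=-r^2 - 15*r + 72*t^2 + t*(r - 18) - 54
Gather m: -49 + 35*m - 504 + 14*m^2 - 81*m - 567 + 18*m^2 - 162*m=32*m^2 - 208*m - 1120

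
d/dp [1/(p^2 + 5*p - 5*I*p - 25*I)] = (-2*p - 5 + 5*I)/(p^2 + 5*p - 5*I*p - 25*I)^2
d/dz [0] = 0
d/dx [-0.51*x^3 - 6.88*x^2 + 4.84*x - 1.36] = -1.53*x^2 - 13.76*x + 4.84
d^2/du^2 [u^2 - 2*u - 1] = 2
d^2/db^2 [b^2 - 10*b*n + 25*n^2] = 2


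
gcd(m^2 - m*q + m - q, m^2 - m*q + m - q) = -m^2 + m*q - m + q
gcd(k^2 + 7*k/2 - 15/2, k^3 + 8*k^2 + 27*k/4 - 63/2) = k - 3/2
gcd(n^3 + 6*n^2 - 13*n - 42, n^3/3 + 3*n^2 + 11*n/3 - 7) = n + 7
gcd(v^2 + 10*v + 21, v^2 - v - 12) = v + 3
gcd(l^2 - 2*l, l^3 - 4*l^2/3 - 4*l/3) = l^2 - 2*l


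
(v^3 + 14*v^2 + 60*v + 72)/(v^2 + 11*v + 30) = (v^2 + 8*v + 12)/(v + 5)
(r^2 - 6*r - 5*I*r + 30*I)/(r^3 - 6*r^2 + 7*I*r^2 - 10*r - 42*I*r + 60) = (r - 5*I)/(r^2 + 7*I*r - 10)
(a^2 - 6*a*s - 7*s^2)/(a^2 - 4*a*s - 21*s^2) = (a + s)/(a + 3*s)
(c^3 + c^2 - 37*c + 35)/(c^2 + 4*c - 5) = (c^2 + 2*c - 35)/(c + 5)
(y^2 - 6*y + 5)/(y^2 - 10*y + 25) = (y - 1)/(y - 5)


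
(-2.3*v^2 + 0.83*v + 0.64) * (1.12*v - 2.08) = -2.576*v^3 + 5.7136*v^2 - 1.0096*v - 1.3312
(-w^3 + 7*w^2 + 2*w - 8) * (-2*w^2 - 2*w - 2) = 2*w^5 - 12*w^4 - 16*w^3 - 2*w^2 + 12*w + 16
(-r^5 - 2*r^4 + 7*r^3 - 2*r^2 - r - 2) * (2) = -2*r^5 - 4*r^4 + 14*r^3 - 4*r^2 - 2*r - 4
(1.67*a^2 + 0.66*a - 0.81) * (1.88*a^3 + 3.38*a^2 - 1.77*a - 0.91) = 3.1396*a^5 + 6.8854*a^4 - 2.2479*a^3 - 5.4257*a^2 + 0.8331*a + 0.7371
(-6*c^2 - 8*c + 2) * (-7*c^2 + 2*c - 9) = 42*c^4 + 44*c^3 + 24*c^2 + 76*c - 18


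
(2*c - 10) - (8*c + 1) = -6*c - 11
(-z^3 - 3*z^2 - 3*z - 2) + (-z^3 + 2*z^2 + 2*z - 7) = -2*z^3 - z^2 - z - 9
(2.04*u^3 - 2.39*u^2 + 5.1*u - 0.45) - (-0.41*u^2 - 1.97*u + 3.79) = 2.04*u^3 - 1.98*u^2 + 7.07*u - 4.24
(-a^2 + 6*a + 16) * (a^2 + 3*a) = -a^4 + 3*a^3 + 34*a^2 + 48*a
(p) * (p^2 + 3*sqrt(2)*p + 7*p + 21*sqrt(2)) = p^3 + 3*sqrt(2)*p^2 + 7*p^2 + 21*sqrt(2)*p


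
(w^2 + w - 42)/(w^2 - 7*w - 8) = (-w^2 - w + 42)/(-w^2 + 7*w + 8)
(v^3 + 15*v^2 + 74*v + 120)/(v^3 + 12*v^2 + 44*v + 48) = (v + 5)/(v + 2)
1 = 1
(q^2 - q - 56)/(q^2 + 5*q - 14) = (q - 8)/(q - 2)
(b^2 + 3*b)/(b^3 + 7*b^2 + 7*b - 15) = b/(b^2 + 4*b - 5)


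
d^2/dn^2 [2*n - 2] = 0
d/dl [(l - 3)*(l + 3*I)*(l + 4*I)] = 3*l^2 + l*(-6 + 14*I) - 12 - 21*I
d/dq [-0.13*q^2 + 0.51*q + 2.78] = 0.51 - 0.26*q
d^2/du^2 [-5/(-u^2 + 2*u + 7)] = 10*(u^2 - 2*u - 4*(u - 1)^2 - 7)/(-u^2 + 2*u + 7)^3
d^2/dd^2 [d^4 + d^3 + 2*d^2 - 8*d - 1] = 12*d^2 + 6*d + 4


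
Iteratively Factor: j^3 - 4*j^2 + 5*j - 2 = (j - 1)*(j^2 - 3*j + 2) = (j - 2)*(j - 1)*(j - 1)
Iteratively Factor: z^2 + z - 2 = (z - 1)*(z + 2)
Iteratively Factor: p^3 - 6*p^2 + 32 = (p - 4)*(p^2 - 2*p - 8) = (p - 4)*(p + 2)*(p - 4)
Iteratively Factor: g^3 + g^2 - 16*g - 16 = (g + 1)*(g^2 - 16) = (g - 4)*(g + 1)*(g + 4)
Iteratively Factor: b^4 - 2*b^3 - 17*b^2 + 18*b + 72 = (b + 2)*(b^3 - 4*b^2 - 9*b + 36) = (b + 2)*(b + 3)*(b^2 - 7*b + 12) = (b - 3)*(b + 2)*(b + 3)*(b - 4)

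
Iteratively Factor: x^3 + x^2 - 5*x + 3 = (x - 1)*(x^2 + 2*x - 3) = (x - 1)^2*(x + 3)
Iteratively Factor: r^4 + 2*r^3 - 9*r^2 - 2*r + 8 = (r + 4)*(r^3 - 2*r^2 - r + 2) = (r + 1)*(r + 4)*(r^2 - 3*r + 2) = (r - 2)*(r + 1)*(r + 4)*(r - 1)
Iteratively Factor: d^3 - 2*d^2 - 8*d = (d + 2)*(d^2 - 4*d) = d*(d + 2)*(d - 4)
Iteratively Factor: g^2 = (g)*(g)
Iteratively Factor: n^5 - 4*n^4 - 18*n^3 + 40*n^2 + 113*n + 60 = (n + 3)*(n^4 - 7*n^3 + 3*n^2 + 31*n + 20) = (n - 4)*(n + 3)*(n^3 - 3*n^2 - 9*n - 5) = (n - 4)*(n + 1)*(n + 3)*(n^2 - 4*n - 5) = (n - 4)*(n + 1)^2*(n + 3)*(n - 5)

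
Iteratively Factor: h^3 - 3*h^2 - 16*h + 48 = (h + 4)*(h^2 - 7*h + 12) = (h - 4)*(h + 4)*(h - 3)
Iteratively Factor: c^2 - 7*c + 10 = (c - 5)*(c - 2)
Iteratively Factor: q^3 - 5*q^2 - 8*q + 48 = (q + 3)*(q^2 - 8*q + 16) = (q - 4)*(q + 3)*(q - 4)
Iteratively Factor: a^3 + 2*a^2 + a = (a + 1)*(a^2 + a) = a*(a + 1)*(a + 1)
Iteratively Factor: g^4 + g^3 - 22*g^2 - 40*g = (g - 5)*(g^3 + 6*g^2 + 8*g) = g*(g - 5)*(g^2 + 6*g + 8) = g*(g - 5)*(g + 2)*(g + 4)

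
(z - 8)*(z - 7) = z^2 - 15*z + 56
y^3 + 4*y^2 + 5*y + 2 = (y + 1)^2*(y + 2)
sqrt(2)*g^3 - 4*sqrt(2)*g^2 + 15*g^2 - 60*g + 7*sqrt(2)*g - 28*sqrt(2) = (g - 4)*(g + 7*sqrt(2))*(sqrt(2)*g + 1)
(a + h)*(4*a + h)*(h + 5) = 4*a^2*h + 20*a^2 + 5*a*h^2 + 25*a*h + h^3 + 5*h^2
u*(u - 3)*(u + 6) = u^3 + 3*u^2 - 18*u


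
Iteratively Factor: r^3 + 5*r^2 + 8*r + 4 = (r + 1)*(r^2 + 4*r + 4) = (r + 1)*(r + 2)*(r + 2)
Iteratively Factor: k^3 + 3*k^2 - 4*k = (k)*(k^2 + 3*k - 4) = k*(k + 4)*(k - 1)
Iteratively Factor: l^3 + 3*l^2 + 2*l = (l + 1)*(l^2 + 2*l) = (l + 1)*(l + 2)*(l)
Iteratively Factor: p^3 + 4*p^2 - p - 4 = (p + 1)*(p^2 + 3*p - 4) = (p + 1)*(p + 4)*(p - 1)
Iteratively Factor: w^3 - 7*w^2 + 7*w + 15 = (w + 1)*(w^2 - 8*w + 15) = (w - 3)*(w + 1)*(w - 5)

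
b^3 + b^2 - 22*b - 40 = (b - 5)*(b + 2)*(b + 4)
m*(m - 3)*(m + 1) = m^3 - 2*m^2 - 3*m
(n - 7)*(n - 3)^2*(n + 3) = n^4 - 10*n^3 + 12*n^2 + 90*n - 189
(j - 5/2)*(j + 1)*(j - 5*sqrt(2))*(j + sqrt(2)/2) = j^4 - 9*sqrt(2)*j^3/2 - 3*j^3/2 - 15*j^2/2 + 27*sqrt(2)*j^2/4 + 15*j/2 + 45*sqrt(2)*j/4 + 25/2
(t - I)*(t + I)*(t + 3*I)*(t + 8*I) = t^4 + 11*I*t^3 - 23*t^2 + 11*I*t - 24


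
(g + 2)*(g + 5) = g^2 + 7*g + 10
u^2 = u^2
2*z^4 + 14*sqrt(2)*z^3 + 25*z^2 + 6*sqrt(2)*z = z*(z + 6*sqrt(2))*(sqrt(2)*z + 1)^2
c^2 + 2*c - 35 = (c - 5)*(c + 7)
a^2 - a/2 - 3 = (a - 2)*(a + 3/2)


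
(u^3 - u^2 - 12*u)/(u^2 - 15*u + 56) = u*(u^2 - u - 12)/(u^2 - 15*u + 56)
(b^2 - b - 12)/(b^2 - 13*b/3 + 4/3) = 3*(b + 3)/(3*b - 1)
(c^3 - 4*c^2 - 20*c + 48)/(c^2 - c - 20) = (c^2 - 8*c + 12)/(c - 5)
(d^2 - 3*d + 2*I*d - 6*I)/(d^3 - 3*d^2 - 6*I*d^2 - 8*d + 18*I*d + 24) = (d + 2*I)/(d^2 - 6*I*d - 8)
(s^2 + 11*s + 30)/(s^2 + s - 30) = (s + 5)/(s - 5)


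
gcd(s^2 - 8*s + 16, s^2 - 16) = s - 4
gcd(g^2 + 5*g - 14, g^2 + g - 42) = g + 7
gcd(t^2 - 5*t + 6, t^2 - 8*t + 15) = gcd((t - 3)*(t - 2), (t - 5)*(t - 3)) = t - 3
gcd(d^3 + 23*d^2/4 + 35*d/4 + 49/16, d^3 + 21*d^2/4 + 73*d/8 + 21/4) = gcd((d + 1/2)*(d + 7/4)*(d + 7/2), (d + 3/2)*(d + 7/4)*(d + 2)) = d + 7/4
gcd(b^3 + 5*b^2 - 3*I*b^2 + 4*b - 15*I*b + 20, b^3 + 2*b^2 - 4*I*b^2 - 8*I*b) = b - 4*I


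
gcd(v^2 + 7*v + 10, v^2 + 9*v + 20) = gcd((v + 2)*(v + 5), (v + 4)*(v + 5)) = v + 5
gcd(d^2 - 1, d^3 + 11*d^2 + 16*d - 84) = 1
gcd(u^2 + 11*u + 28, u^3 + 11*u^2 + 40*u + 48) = u + 4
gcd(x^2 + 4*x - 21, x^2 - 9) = x - 3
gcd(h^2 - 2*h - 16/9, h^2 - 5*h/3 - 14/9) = h + 2/3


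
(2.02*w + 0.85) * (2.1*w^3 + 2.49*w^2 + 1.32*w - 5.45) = 4.242*w^4 + 6.8148*w^3 + 4.7829*w^2 - 9.887*w - 4.6325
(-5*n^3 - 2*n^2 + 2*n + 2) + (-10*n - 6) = -5*n^3 - 2*n^2 - 8*n - 4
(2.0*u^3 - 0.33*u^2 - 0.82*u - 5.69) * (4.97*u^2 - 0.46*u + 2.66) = 9.94*u^5 - 2.5601*u^4 + 1.3964*u^3 - 28.7799*u^2 + 0.4362*u - 15.1354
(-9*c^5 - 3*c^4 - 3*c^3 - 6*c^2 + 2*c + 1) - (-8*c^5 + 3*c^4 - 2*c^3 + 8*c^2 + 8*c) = -c^5 - 6*c^4 - c^3 - 14*c^2 - 6*c + 1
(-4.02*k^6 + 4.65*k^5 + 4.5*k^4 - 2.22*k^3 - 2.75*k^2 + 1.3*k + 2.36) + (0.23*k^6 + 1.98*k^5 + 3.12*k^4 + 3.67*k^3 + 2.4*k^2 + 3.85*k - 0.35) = -3.79*k^6 + 6.63*k^5 + 7.62*k^4 + 1.45*k^3 - 0.35*k^2 + 5.15*k + 2.01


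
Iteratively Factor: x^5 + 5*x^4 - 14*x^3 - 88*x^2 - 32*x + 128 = (x - 1)*(x^4 + 6*x^3 - 8*x^2 - 96*x - 128) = (x - 1)*(x + 4)*(x^3 + 2*x^2 - 16*x - 32) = (x - 1)*(x + 4)^2*(x^2 - 2*x - 8) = (x - 4)*(x - 1)*(x + 4)^2*(x + 2)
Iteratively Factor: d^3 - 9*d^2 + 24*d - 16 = (d - 4)*(d^2 - 5*d + 4) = (d - 4)*(d - 1)*(d - 4)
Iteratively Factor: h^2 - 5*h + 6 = (h - 3)*(h - 2)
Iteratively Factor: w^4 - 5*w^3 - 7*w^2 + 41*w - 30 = (w + 3)*(w^3 - 8*w^2 + 17*w - 10) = (w - 5)*(w + 3)*(w^2 - 3*w + 2) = (w - 5)*(w - 1)*(w + 3)*(w - 2)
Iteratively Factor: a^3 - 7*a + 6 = (a - 1)*(a^2 + a - 6) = (a - 2)*(a - 1)*(a + 3)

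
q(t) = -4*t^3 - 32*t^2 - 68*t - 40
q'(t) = -12*t^2 - 64*t - 68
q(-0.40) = -17.66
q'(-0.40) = -44.32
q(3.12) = -685.15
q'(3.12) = -384.49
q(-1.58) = 3.33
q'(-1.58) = 3.16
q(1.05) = -151.31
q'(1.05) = -148.43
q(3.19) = -712.40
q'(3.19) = -394.27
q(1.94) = -321.56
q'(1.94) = -237.32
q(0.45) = -77.44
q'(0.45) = -99.23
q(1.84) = -298.38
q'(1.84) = -226.39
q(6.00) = -2464.00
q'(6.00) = -884.00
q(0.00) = -40.00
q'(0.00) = -68.00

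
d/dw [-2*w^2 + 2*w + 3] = 2 - 4*w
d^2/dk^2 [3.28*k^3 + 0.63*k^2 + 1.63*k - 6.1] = 19.68*k + 1.26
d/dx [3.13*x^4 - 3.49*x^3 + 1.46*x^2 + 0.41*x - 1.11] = 12.52*x^3 - 10.47*x^2 + 2.92*x + 0.41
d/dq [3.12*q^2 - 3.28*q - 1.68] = 6.24*q - 3.28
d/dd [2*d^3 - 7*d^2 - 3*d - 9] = 6*d^2 - 14*d - 3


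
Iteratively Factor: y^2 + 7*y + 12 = (y + 3)*(y + 4)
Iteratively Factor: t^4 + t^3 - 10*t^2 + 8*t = (t + 4)*(t^3 - 3*t^2 + 2*t) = t*(t + 4)*(t^2 - 3*t + 2) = t*(t - 2)*(t + 4)*(t - 1)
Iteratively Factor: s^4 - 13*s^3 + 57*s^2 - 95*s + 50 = (s - 2)*(s^3 - 11*s^2 + 35*s - 25) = (s - 5)*(s - 2)*(s^2 - 6*s + 5) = (s - 5)*(s - 2)*(s - 1)*(s - 5)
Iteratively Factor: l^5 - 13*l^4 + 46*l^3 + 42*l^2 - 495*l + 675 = (l - 3)*(l^4 - 10*l^3 + 16*l^2 + 90*l - 225) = (l - 3)*(l + 3)*(l^3 - 13*l^2 + 55*l - 75) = (l - 3)^2*(l + 3)*(l^2 - 10*l + 25) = (l - 5)*(l - 3)^2*(l + 3)*(l - 5)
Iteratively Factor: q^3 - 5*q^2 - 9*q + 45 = (q - 5)*(q^2 - 9) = (q - 5)*(q + 3)*(q - 3)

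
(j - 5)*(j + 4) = j^2 - j - 20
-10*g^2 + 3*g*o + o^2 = (-2*g + o)*(5*g + o)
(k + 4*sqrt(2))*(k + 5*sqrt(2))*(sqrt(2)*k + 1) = sqrt(2)*k^3 + 19*k^2 + 49*sqrt(2)*k + 40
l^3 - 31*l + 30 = (l - 5)*(l - 1)*(l + 6)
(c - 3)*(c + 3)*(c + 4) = c^3 + 4*c^2 - 9*c - 36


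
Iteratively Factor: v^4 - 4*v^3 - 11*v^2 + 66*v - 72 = (v + 4)*(v^3 - 8*v^2 + 21*v - 18) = (v - 2)*(v + 4)*(v^2 - 6*v + 9) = (v - 3)*(v - 2)*(v + 4)*(v - 3)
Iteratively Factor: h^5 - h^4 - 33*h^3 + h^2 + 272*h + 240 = (h + 1)*(h^4 - 2*h^3 - 31*h^2 + 32*h + 240) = (h + 1)*(h + 4)*(h^3 - 6*h^2 - 7*h + 60) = (h + 1)*(h + 3)*(h + 4)*(h^2 - 9*h + 20) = (h - 4)*(h + 1)*(h + 3)*(h + 4)*(h - 5)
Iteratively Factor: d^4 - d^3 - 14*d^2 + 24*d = (d)*(d^3 - d^2 - 14*d + 24) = d*(d - 3)*(d^2 + 2*d - 8) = d*(d - 3)*(d - 2)*(d + 4)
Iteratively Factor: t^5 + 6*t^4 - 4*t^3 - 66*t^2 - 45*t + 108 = (t - 3)*(t^4 + 9*t^3 + 23*t^2 + 3*t - 36) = (t - 3)*(t - 1)*(t^3 + 10*t^2 + 33*t + 36) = (t - 3)*(t - 1)*(t + 3)*(t^2 + 7*t + 12) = (t - 3)*(t - 1)*(t + 3)*(t + 4)*(t + 3)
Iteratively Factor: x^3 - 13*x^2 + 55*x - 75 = (x - 5)*(x^2 - 8*x + 15) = (x - 5)*(x - 3)*(x - 5)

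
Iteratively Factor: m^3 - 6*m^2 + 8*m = (m)*(m^2 - 6*m + 8) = m*(m - 4)*(m - 2)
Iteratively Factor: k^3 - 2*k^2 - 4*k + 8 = (k - 2)*(k^2 - 4) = (k - 2)*(k + 2)*(k - 2)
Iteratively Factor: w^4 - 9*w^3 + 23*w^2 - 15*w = (w - 1)*(w^3 - 8*w^2 + 15*w) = w*(w - 1)*(w^2 - 8*w + 15) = w*(w - 5)*(w - 1)*(w - 3)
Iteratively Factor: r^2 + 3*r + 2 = (r + 2)*(r + 1)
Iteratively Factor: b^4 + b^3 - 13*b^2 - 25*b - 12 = (b - 4)*(b^3 + 5*b^2 + 7*b + 3) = (b - 4)*(b + 1)*(b^2 + 4*b + 3) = (b - 4)*(b + 1)*(b + 3)*(b + 1)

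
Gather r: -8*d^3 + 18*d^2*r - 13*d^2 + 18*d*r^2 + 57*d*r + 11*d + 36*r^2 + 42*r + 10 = -8*d^3 - 13*d^2 + 11*d + r^2*(18*d + 36) + r*(18*d^2 + 57*d + 42) + 10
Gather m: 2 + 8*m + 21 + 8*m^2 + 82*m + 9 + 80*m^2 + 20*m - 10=88*m^2 + 110*m + 22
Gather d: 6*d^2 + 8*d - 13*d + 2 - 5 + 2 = 6*d^2 - 5*d - 1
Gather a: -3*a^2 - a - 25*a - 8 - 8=-3*a^2 - 26*a - 16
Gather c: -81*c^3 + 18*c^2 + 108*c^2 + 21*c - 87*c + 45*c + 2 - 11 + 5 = -81*c^3 + 126*c^2 - 21*c - 4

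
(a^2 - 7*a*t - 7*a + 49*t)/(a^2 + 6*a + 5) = (a^2 - 7*a*t - 7*a + 49*t)/(a^2 + 6*a + 5)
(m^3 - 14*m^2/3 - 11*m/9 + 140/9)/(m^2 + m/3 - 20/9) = (3*m^2 - 19*m + 28)/(3*m - 4)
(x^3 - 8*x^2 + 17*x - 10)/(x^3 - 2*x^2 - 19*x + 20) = (x - 2)/(x + 4)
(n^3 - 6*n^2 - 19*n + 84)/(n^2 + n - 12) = n - 7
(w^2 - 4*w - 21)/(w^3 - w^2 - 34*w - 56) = (w + 3)/(w^2 + 6*w + 8)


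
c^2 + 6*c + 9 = (c + 3)^2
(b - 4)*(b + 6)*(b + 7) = b^3 + 9*b^2 - 10*b - 168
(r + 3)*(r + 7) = r^2 + 10*r + 21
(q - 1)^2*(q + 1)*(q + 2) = q^4 + q^3 - 3*q^2 - q + 2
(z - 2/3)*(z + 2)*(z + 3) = z^3 + 13*z^2/3 + 8*z/3 - 4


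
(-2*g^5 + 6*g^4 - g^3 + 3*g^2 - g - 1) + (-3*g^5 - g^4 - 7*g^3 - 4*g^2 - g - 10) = -5*g^5 + 5*g^4 - 8*g^3 - g^2 - 2*g - 11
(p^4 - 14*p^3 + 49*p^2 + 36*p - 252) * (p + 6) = p^5 - 8*p^4 - 35*p^3 + 330*p^2 - 36*p - 1512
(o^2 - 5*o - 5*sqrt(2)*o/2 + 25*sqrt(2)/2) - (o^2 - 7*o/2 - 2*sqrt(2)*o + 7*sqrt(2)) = -3*o/2 - sqrt(2)*o/2 + 11*sqrt(2)/2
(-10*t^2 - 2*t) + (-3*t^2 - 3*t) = -13*t^2 - 5*t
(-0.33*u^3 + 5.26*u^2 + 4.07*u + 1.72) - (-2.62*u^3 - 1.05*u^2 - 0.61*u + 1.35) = 2.29*u^3 + 6.31*u^2 + 4.68*u + 0.37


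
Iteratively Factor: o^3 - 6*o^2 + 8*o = (o - 2)*(o^2 - 4*o) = (o - 4)*(o - 2)*(o)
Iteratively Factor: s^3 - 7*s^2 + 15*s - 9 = (s - 1)*(s^2 - 6*s + 9) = (s - 3)*(s - 1)*(s - 3)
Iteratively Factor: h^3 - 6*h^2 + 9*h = (h - 3)*(h^2 - 3*h) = h*(h - 3)*(h - 3)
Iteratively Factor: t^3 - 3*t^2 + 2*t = (t - 1)*(t^2 - 2*t) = t*(t - 1)*(t - 2)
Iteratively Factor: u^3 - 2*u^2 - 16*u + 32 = (u - 4)*(u^2 + 2*u - 8) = (u - 4)*(u - 2)*(u + 4)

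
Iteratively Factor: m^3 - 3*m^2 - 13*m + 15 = (m - 5)*(m^2 + 2*m - 3) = (m - 5)*(m + 3)*(m - 1)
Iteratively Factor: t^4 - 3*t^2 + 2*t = (t + 2)*(t^3 - 2*t^2 + t) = t*(t + 2)*(t^2 - 2*t + 1) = t*(t - 1)*(t + 2)*(t - 1)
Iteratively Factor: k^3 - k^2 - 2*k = (k + 1)*(k^2 - 2*k) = (k - 2)*(k + 1)*(k)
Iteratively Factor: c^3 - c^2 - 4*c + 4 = (c - 2)*(c^2 + c - 2) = (c - 2)*(c - 1)*(c + 2)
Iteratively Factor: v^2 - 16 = (v + 4)*(v - 4)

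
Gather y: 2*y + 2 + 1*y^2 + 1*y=y^2 + 3*y + 2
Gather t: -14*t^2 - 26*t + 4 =-14*t^2 - 26*t + 4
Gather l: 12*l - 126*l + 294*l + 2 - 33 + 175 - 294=180*l - 150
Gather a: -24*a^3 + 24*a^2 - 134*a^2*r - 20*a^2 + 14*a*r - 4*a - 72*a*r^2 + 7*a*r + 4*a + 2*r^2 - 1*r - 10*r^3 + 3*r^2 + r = -24*a^3 + a^2*(4 - 134*r) + a*(-72*r^2 + 21*r) - 10*r^3 + 5*r^2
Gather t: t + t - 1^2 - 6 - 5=2*t - 12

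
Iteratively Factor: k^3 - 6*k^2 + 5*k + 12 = (k - 3)*(k^2 - 3*k - 4) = (k - 3)*(k + 1)*(k - 4)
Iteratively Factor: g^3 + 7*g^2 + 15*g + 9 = (g + 3)*(g^2 + 4*g + 3) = (g + 3)^2*(g + 1)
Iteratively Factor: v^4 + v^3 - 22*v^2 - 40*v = (v - 5)*(v^3 + 6*v^2 + 8*v) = (v - 5)*(v + 2)*(v^2 + 4*v) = (v - 5)*(v + 2)*(v + 4)*(v)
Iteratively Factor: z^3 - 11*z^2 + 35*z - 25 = (z - 5)*(z^2 - 6*z + 5) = (z - 5)*(z - 1)*(z - 5)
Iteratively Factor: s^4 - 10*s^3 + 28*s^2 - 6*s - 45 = (s - 3)*(s^3 - 7*s^2 + 7*s + 15) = (s - 3)^2*(s^2 - 4*s - 5) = (s - 5)*(s - 3)^2*(s + 1)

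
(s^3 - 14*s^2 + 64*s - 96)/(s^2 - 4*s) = s - 10 + 24/s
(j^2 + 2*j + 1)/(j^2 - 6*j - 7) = (j + 1)/(j - 7)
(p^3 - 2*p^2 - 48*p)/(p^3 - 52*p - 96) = p/(p + 2)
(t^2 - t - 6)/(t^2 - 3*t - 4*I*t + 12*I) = (t + 2)/(t - 4*I)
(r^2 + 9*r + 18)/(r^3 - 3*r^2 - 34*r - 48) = (r + 6)/(r^2 - 6*r - 16)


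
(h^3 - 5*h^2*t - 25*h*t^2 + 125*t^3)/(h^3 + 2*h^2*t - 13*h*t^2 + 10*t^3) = (h^2 - 10*h*t + 25*t^2)/(h^2 - 3*h*t + 2*t^2)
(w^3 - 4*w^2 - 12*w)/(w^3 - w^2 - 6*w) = (w - 6)/(w - 3)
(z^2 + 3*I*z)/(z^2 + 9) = z/(z - 3*I)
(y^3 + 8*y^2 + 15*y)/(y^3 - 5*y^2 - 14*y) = (y^2 + 8*y + 15)/(y^2 - 5*y - 14)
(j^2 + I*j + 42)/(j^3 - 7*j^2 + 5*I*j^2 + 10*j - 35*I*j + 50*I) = (j^2 + I*j + 42)/(j^3 + j^2*(-7 + 5*I) + j*(10 - 35*I) + 50*I)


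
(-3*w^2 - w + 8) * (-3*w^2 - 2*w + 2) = 9*w^4 + 9*w^3 - 28*w^2 - 18*w + 16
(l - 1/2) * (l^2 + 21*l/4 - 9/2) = l^3 + 19*l^2/4 - 57*l/8 + 9/4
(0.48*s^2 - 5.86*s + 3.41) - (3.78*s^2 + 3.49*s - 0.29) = -3.3*s^2 - 9.35*s + 3.7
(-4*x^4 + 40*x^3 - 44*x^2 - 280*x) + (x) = -4*x^4 + 40*x^3 - 44*x^2 - 279*x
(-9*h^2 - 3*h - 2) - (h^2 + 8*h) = -10*h^2 - 11*h - 2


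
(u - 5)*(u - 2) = u^2 - 7*u + 10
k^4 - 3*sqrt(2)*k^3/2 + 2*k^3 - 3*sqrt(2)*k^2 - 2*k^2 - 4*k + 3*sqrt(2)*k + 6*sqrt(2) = (k + 2)*(k - 3*sqrt(2)/2)*(k - sqrt(2))*(k + sqrt(2))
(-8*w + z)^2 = 64*w^2 - 16*w*z + z^2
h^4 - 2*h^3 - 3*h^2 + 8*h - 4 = (h - 2)*(h - 1)^2*(h + 2)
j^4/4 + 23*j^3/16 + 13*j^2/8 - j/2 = j*(j/4 + 1)*(j - 1/4)*(j + 2)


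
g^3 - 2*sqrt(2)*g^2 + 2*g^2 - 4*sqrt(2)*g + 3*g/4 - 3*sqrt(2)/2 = (g + 1/2)*(g + 3/2)*(g - 2*sqrt(2))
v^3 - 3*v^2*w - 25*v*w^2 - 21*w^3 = (v - 7*w)*(v + w)*(v + 3*w)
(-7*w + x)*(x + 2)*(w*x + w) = -7*w^2*x^2 - 21*w^2*x - 14*w^2 + w*x^3 + 3*w*x^2 + 2*w*x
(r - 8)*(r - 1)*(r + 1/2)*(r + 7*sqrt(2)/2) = r^4 - 17*r^3/2 + 7*sqrt(2)*r^3/2 - 119*sqrt(2)*r^2/4 + 7*r^2/2 + 4*r + 49*sqrt(2)*r/4 + 14*sqrt(2)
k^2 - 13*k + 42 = (k - 7)*(k - 6)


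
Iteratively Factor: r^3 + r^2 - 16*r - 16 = (r + 1)*(r^2 - 16) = (r + 1)*(r + 4)*(r - 4)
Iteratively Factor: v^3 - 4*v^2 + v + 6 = (v + 1)*(v^2 - 5*v + 6) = (v - 3)*(v + 1)*(v - 2)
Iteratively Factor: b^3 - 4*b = (b - 2)*(b^2 + 2*b) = (b - 2)*(b + 2)*(b)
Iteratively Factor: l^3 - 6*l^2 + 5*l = (l)*(l^2 - 6*l + 5) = l*(l - 5)*(l - 1)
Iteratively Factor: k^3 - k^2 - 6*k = (k + 2)*(k^2 - 3*k) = k*(k + 2)*(k - 3)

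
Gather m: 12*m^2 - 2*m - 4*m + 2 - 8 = 12*m^2 - 6*m - 6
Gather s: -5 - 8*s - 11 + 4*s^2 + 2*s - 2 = 4*s^2 - 6*s - 18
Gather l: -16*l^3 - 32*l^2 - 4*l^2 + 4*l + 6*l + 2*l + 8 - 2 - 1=-16*l^3 - 36*l^2 + 12*l + 5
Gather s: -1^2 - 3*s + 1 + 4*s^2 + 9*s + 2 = 4*s^2 + 6*s + 2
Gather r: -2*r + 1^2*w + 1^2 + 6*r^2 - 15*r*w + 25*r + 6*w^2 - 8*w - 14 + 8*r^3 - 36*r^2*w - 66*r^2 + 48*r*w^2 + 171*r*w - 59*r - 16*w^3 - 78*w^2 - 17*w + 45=8*r^3 + r^2*(-36*w - 60) + r*(48*w^2 + 156*w - 36) - 16*w^3 - 72*w^2 - 24*w + 32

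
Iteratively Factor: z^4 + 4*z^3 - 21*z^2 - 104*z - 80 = (z + 4)*(z^3 - 21*z - 20) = (z + 4)^2*(z^2 - 4*z - 5) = (z + 1)*(z + 4)^2*(z - 5)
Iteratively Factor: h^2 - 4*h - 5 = (h - 5)*(h + 1)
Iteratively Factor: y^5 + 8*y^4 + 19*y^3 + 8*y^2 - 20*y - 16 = (y + 2)*(y^4 + 6*y^3 + 7*y^2 - 6*y - 8) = (y + 1)*(y + 2)*(y^3 + 5*y^2 + 2*y - 8) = (y - 1)*(y + 1)*(y + 2)*(y^2 + 6*y + 8) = (y - 1)*(y + 1)*(y + 2)*(y + 4)*(y + 2)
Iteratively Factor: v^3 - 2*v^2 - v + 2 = (v - 2)*(v^2 - 1) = (v - 2)*(v + 1)*(v - 1)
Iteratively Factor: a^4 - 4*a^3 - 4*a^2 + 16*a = (a - 4)*(a^3 - 4*a) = (a - 4)*(a - 2)*(a^2 + 2*a) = a*(a - 4)*(a - 2)*(a + 2)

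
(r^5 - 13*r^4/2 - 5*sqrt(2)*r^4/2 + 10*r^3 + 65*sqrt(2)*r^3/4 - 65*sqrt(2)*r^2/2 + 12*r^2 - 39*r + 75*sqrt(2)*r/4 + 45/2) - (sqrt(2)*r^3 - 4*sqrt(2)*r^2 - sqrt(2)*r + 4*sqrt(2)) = r^5 - 13*r^4/2 - 5*sqrt(2)*r^4/2 + 10*r^3 + 61*sqrt(2)*r^3/4 - 57*sqrt(2)*r^2/2 + 12*r^2 - 39*r + 79*sqrt(2)*r/4 - 4*sqrt(2) + 45/2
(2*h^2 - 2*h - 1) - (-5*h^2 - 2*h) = 7*h^2 - 1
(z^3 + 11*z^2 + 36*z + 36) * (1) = z^3 + 11*z^2 + 36*z + 36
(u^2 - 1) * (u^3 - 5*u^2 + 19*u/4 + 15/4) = u^5 - 5*u^4 + 15*u^3/4 + 35*u^2/4 - 19*u/4 - 15/4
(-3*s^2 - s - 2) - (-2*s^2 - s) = -s^2 - 2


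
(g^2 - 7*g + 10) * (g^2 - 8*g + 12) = g^4 - 15*g^3 + 78*g^2 - 164*g + 120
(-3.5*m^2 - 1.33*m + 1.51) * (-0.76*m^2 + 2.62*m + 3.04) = 2.66*m^4 - 8.1592*m^3 - 15.2722*m^2 - 0.0870000000000002*m + 4.5904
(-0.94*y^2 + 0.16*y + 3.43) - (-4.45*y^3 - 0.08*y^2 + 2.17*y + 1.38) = 4.45*y^3 - 0.86*y^2 - 2.01*y + 2.05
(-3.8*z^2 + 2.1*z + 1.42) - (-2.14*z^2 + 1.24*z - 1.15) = -1.66*z^2 + 0.86*z + 2.57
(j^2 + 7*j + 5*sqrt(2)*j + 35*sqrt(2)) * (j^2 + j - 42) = j^4 + 5*sqrt(2)*j^3 + 8*j^3 - 35*j^2 + 40*sqrt(2)*j^2 - 294*j - 175*sqrt(2)*j - 1470*sqrt(2)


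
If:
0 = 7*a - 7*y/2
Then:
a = y/2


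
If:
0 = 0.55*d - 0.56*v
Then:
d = 1.01818181818182*v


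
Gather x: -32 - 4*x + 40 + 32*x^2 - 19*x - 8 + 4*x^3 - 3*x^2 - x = 4*x^3 + 29*x^2 - 24*x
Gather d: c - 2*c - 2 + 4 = 2 - c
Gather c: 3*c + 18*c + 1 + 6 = 21*c + 7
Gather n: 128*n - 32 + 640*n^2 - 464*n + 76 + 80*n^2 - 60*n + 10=720*n^2 - 396*n + 54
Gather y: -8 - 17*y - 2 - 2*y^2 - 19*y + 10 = -2*y^2 - 36*y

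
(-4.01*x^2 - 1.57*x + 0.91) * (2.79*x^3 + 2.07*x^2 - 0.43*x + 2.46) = -11.1879*x^5 - 12.681*x^4 + 1.0133*x^3 - 7.3058*x^2 - 4.2535*x + 2.2386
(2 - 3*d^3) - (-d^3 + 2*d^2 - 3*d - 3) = -2*d^3 - 2*d^2 + 3*d + 5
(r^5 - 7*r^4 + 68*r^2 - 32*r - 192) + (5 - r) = r^5 - 7*r^4 + 68*r^2 - 33*r - 187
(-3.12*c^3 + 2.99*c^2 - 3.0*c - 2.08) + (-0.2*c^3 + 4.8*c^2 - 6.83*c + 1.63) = -3.32*c^3 + 7.79*c^2 - 9.83*c - 0.45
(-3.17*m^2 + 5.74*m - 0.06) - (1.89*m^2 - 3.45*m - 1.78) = -5.06*m^2 + 9.19*m + 1.72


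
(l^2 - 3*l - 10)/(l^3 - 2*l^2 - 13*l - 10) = 1/(l + 1)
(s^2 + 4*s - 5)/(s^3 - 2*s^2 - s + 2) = (s + 5)/(s^2 - s - 2)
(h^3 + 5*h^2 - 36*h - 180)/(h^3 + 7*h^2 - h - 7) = (h^3 + 5*h^2 - 36*h - 180)/(h^3 + 7*h^2 - h - 7)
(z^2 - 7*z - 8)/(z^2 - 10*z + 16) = (z + 1)/(z - 2)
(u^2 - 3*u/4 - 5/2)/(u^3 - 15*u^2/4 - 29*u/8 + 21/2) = 2*(4*u^2 - 3*u - 10)/(8*u^3 - 30*u^2 - 29*u + 84)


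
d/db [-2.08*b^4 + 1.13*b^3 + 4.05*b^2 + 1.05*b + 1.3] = -8.32*b^3 + 3.39*b^2 + 8.1*b + 1.05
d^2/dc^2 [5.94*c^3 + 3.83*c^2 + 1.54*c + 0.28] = 35.64*c + 7.66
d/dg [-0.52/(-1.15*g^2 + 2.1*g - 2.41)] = (1.092 - 1.196*g)/(1.15*g^2 - 2.1*g + 2.41)^2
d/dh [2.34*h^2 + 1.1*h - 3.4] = 4.68*h + 1.1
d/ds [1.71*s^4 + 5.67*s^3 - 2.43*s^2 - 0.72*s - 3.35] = 6.84*s^3 + 17.01*s^2 - 4.86*s - 0.72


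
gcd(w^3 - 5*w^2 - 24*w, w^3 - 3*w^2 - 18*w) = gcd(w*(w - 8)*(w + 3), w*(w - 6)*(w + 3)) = w^2 + 3*w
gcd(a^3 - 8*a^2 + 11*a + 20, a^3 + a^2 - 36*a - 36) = a + 1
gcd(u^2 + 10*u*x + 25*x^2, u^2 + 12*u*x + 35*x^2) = u + 5*x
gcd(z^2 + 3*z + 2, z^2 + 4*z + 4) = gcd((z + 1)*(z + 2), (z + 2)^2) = z + 2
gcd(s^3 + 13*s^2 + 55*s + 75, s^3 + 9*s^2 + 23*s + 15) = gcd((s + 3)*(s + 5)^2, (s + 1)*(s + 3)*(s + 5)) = s^2 + 8*s + 15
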